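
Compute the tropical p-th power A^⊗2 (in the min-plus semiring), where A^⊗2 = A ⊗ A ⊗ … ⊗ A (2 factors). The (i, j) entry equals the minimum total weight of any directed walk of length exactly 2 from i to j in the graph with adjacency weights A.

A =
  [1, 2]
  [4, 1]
A^⊗2 =
  [2, 3]
  [5, 2]

Each entry (A^⊗2)_ij equals the minimum over all length-2 walks i = v_0 → v_1 → … → v_2 = j of Σ_t A[v_t][v_{t+1}]. For example, for (i, j) = (0, 1) we minimise over 2 possible intermediate vertex sequences; the minimum is 3, attained along the walk 0 → 0 → 1.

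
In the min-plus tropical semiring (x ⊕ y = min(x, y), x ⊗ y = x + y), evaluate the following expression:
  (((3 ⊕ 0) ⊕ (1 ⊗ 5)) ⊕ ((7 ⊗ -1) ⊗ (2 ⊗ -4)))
(((3 ⊕ 0) ⊕ (1 ⊗ 5)) ⊕ ((7 ⊗ -1) ⊗ (2 ⊗ -4))) = 0

Expand innermost to outermost. Recall ⊕ takes the minimum of its arguments and ⊗ takes their sum. Working out the expression (((3 ⊕ 0) ⊕ (1 ⊗ 5)) ⊕ ((7 ⊗ -1) ⊗ (2 ⊗ -4))) gives 0.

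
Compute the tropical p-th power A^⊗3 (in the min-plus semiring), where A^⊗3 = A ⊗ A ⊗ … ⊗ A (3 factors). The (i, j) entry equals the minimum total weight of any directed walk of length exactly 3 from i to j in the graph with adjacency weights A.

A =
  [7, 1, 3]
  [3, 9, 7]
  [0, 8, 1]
A^⊗3 =
  [4, 4, 5]
  [6, 8, 7]
  [2, 2, 3]

Each entry (A^⊗3)_ij equals the minimum over all length-3 walks i = v_0 → v_1 → … → v_3 = j of Σ_t A[v_t][v_{t+1}]. For example, for (i, j) = (0, 2) we minimise over 9 possible intermediate vertex sequences; the minimum is 5, attained along the walk 0 → 2 → 2 → 2.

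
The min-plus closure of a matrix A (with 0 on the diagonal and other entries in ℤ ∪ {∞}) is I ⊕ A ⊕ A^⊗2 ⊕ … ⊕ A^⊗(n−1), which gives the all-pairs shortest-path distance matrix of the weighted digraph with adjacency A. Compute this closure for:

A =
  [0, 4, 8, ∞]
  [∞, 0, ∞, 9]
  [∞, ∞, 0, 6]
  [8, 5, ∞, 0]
Closure =
  [0, 4, 8, 13]
  [17, 0, 25, 9]
  [14, 11, 0, 6]
  [8, 5, 16, 0]

This is the Floyd-Warshall all-pairs shortest-path computation. For each intermediate vertex k = 0, 1, …, 3, update dist[i][j] ← min(dist[i][j], dist[i][k] + dist[k][j]). The final matrix gives, for each (i, j), the minimum total weight of any directed path from i to j (possibly empty when i = j).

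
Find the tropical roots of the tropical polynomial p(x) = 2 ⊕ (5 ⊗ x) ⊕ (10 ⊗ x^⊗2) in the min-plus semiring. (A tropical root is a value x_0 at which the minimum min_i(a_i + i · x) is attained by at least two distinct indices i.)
Roots: {-5, -3}

Each tropical root is a break point of the lower envelope of the lines y = a_i + i · x (there are 3 lines, with slopes 0, 1, ..., 2). Only the lines that attain the minimum somewhere contribute to roots; other lines are dominated. Here the surviving (envelope) indices are i = 2, i = 1, i = 0.
Intersections between consecutive envelope lines give the roots: for adjacent envelope indices i < j the intersection is x = (a_i − a_j) / (j − i). Reading off the sorted break points: {-5, -3}.
Verification: at each break x_0, at least two indices attain the minimum of min_i(a_i + i · x_0).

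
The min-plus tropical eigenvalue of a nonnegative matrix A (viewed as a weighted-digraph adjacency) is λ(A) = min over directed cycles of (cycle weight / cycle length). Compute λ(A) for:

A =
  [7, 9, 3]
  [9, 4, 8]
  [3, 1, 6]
λ(A) = 3

Enumerate directed cycles and compute their means (weight / length). Sample:
  cycle 0 → 0: weight = 7, length = 1, mean = 7/1 ≈ 7.000
  cycle 1 → 1: weight = 4, length = 1, mean = 4/1 ≈ 4.000
  cycle 2 → 2: weight = 6, length = 1, mean = 6/1 ≈ 6.000
  cycle 0 → 1 → 0: weight = 18, length = 2, mean = 18/2 ≈ 9.000
  cycle 0 → 2 → 0: weight = 6, length = 2, mean = 6/2 ≈ 3.000
  cycle 1 → 0 → 1: weight = 18, length = 2, mean = 18/2 ≈ 9.000
Minimum mean = 3.000, attained e.g. along the cycle 0 → 2 → 0 with weight 6 and length 2. So λ(A) = 6/2 = 3.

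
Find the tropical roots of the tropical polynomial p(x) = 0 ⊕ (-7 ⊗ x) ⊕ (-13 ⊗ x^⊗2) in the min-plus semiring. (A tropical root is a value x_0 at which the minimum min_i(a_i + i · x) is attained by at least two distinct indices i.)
Roots: {6, 7}

Each tropical root is a break point of the lower envelope of the lines y = a_i + i · x (there are 3 lines, with slopes 0, 1, ..., 2). Only the lines that attain the minimum somewhere contribute to roots; other lines are dominated. Here the surviving (envelope) indices are i = 2, i = 1, i = 0.
Intersections between consecutive envelope lines give the roots: for adjacent envelope indices i < j the intersection is x = (a_i − a_j) / (j − i). Reading off the sorted break points: {6, 7}.
Verification: at each break x_0, at least two indices attain the minimum of min_i(a_i + i · x_0).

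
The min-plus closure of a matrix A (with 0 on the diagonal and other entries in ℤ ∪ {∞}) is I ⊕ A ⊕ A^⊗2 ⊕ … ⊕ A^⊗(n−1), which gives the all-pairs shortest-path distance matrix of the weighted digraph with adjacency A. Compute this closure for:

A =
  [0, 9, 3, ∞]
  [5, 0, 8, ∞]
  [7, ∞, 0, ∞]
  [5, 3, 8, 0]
Closure =
  [0, 9, 3, ∞]
  [5, 0, 8, ∞]
  [7, 16, 0, ∞]
  [5, 3, 8, 0]

This is the Floyd-Warshall all-pairs shortest-path computation. For each intermediate vertex k = 0, 1, …, 3, update dist[i][j] ← min(dist[i][j], dist[i][k] + dist[k][j]). The final matrix gives, for each (i, j), the minimum total weight of any directed path from i to j (possibly empty when i = j).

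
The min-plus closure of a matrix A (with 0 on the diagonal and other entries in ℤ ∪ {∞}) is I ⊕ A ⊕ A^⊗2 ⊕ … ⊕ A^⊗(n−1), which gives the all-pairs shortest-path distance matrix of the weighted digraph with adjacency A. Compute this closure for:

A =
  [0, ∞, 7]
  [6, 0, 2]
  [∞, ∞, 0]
Closure =
  [0, ∞, 7]
  [6, 0, 2]
  [∞, ∞, 0]

This is the Floyd-Warshall all-pairs shortest-path computation. For each intermediate vertex k = 0, 1, …, 2, update dist[i][j] ← min(dist[i][j], dist[i][k] + dist[k][j]). The final matrix gives, for each (i, j), the minimum total weight of any directed path from i to j (possibly empty when i = j).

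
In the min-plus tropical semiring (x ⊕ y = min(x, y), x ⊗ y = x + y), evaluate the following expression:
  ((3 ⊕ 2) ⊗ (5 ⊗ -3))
((3 ⊕ 2) ⊗ (5 ⊗ -3)) = 4

Expand innermost to outermost. Recall ⊕ takes the minimum of its arguments and ⊗ takes their sum. Working out the expression ((3 ⊕ 2) ⊗ (5 ⊗ -3)) gives 4.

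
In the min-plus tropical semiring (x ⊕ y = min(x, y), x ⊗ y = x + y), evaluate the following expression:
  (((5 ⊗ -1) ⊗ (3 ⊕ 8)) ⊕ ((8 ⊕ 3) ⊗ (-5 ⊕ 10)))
(((5 ⊗ -1) ⊗ (3 ⊕ 8)) ⊕ ((8 ⊕ 3) ⊗ (-5 ⊕ 10))) = -2

Expand innermost to outermost. Recall ⊕ takes the minimum of its arguments and ⊗ takes their sum. Working out the expression (((5 ⊗ -1) ⊗ (3 ⊕ 8)) ⊕ ((8 ⊕ 3) ⊗ (-5 ⊕ 10))) gives -2.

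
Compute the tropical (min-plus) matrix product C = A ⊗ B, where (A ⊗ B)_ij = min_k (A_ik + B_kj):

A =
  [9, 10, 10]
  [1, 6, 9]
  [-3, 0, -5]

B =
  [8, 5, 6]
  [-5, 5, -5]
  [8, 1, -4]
A ⊗ B =
  [5, 11, 5]
  [1, 6, 1]
  [-5, -4, -9]

Apply the min-plus product entry-by-entry:
  C[0][0] = min over k of (A[0][0] + B[0][0] = 9 + 8 = 17, A[0][1] + B[1][0] = 10 + -5 = 5, A[0][2] + B[2][0] = 10 + 8 = 18) = 5 (attained at k = 1)
  C[0][1] = min over k of (A[0][0] + B[0][1] = 9 + 5 = 14, A[0][1] + B[1][1] = 10 + 5 = 15, A[0][2] + B[2][1] = 10 + 1 = 11) = 11 (attained at k = 2)
  C[0][2] = min over k of (A[0][0] + B[0][2] = 9 + 6 = 15, A[0][1] + B[1][2] = 10 + -5 = 5, A[0][2] + B[2][2] = 10 + -4 = 6) = 5 (attained at k = 1)
  C[1][0] = min over k of (A[1][0] + B[0][0] = 1 + 8 = 9, A[1][1] + B[1][0] = 6 + -5 = 1, A[1][2] + B[2][0] = 9 + 8 = 17) = 1 (attained at k = 1)
  C[1][1] = min over k of (A[1][0] + B[0][1] = 1 + 5 = 6, A[1][1] + B[1][1] = 6 + 5 = 11, A[1][2] + B[2][1] = 9 + 1 = 10) = 6 (attained at k = 0)
  C[1][2] = min over k of (A[1][0] + B[0][2] = 1 + 6 = 7, A[1][1] + B[1][2] = 6 + -5 = 1, A[1][2] + B[2][2] = 9 + -4 = 5) = 1 (attained at k = 1)
  C[2][0] = min over k of (A[2][0] + B[0][0] = -3 + 8 = 5, A[2][1] + B[1][0] = 0 + -5 = -5, A[2][2] + B[2][0] = -5 + 8 = 3) = -5 (attained at k = 1)
  C[2][1] = min over k of (A[2][0] + B[0][1] = -3 + 5 = 2, A[2][1] + B[1][1] = 0 + 5 = 5, A[2][2] + B[2][1] = -5 + 1 = -4) = -4 (attained at k = 2)
  C[2][2] = min over k of (A[2][0] + B[0][2] = -3 + 6 = 3, A[2][1] + B[1][2] = 0 + -5 = -5, A[2][2] + B[2][2] = -5 + -4 = -9) = -9 (attained at k = 2)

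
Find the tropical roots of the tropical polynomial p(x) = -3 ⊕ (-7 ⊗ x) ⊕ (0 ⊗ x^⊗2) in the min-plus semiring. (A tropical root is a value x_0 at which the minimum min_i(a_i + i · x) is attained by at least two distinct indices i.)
Roots: {-7, 4}

Each tropical root is a break point of the lower envelope of the lines y = a_i + i · x (there are 3 lines, with slopes 0, 1, ..., 2). Only the lines that attain the minimum somewhere contribute to roots; other lines are dominated. Here the surviving (envelope) indices are i = 2, i = 1, i = 0.
Intersections between consecutive envelope lines give the roots: for adjacent envelope indices i < j the intersection is x = (a_i − a_j) / (j − i). Reading off the sorted break points: {-7, 4}.
Verification: at each break x_0, at least two indices attain the minimum of min_i(a_i + i · x_0).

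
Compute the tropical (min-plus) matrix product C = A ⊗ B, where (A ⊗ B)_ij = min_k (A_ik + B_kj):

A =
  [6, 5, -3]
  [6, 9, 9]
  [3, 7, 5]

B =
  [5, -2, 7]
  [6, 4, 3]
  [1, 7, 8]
A ⊗ B =
  [-2, 4, 5]
  [10, 4, 12]
  [6, 1, 10]

Apply the min-plus product entry-by-entry:
  C[0][0] = min over k of (A[0][0] + B[0][0] = 6 + 5 = 11, A[0][1] + B[1][0] = 5 + 6 = 11, A[0][2] + B[2][0] = -3 + 1 = -2) = -2 (attained at k = 2)
  C[0][1] = min over k of (A[0][0] + B[0][1] = 6 + -2 = 4, A[0][1] + B[1][1] = 5 + 4 = 9, A[0][2] + B[2][1] = -3 + 7 = 4) = 4 (attained at k = 0)
  C[0][2] = min over k of (A[0][0] + B[0][2] = 6 + 7 = 13, A[0][1] + B[1][2] = 5 + 3 = 8, A[0][2] + B[2][2] = -3 + 8 = 5) = 5 (attained at k = 2)
  C[1][0] = min over k of (A[1][0] + B[0][0] = 6 + 5 = 11, A[1][1] + B[1][0] = 9 + 6 = 15, A[1][2] + B[2][0] = 9 + 1 = 10) = 10 (attained at k = 2)
  C[1][1] = min over k of (A[1][0] + B[0][1] = 6 + -2 = 4, A[1][1] + B[1][1] = 9 + 4 = 13, A[1][2] + B[2][1] = 9 + 7 = 16) = 4 (attained at k = 0)
  C[1][2] = min over k of (A[1][0] + B[0][2] = 6 + 7 = 13, A[1][1] + B[1][2] = 9 + 3 = 12, A[1][2] + B[2][2] = 9 + 8 = 17) = 12 (attained at k = 1)
  C[2][0] = min over k of (A[2][0] + B[0][0] = 3 + 5 = 8, A[2][1] + B[1][0] = 7 + 6 = 13, A[2][2] + B[2][0] = 5 + 1 = 6) = 6 (attained at k = 2)
  C[2][1] = min over k of (A[2][0] + B[0][1] = 3 + -2 = 1, A[2][1] + B[1][1] = 7 + 4 = 11, A[2][2] + B[2][1] = 5 + 7 = 12) = 1 (attained at k = 0)
  C[2][2] = min over k of (A[2][0] + B[0][2] = 3 + 7 = 10, A[2][1] + B[1][2] = 7 + 3 = 10, A[2][2] + B[2][2] = 5 + 8 = 13) = 10 (attained at k = 0)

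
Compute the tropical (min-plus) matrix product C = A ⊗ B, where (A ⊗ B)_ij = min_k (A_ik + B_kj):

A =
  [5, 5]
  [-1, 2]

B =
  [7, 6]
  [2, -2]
A ⊗ B =
  [7, 3]
  [4, 0]

Apply the min-plus product entry-by-entry:
  C[0][0] = min over k of (A[0][0] + B[0][0] = 5 + 7 = 12, A[0][1] + B[1][0] = 5 + 2 = 7) = 7 (attained at k = 1)
  C[0][1] = min over k of (A[0][0] + B[0][1] = 5 + 6 = 11, A[0][1] + B[1][1] = 5 + -2 = 3) = 3 (attained at k = 1)
  C[1][0] = min over k of (A[1][0] + B[0][0] = -1 + 7 = 6, A[1][1] + B[1][0] = 2 + 2 = 4) = 4 (attained at k = 1)
  C[1][1] = min over k of (A[1][0] + B[0][1] = -1 + 6 = 5, A[1][1] + B[1][1] = 2 + -2 = 0) = 0 (attained at k = 1)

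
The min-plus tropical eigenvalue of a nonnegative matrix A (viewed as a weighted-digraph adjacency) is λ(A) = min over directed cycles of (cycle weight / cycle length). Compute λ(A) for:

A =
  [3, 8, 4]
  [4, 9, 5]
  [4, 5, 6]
λ(A) = 3

Enumerate directed cycles and compute their means (weight / length). Sample:
  cycle 0 → 0: weight = 3, length = 1, mean = 3/1 ≈ 3.000
  cycle 1 → 1: weight = 9, length = 1, mean = 9/1 ≈ 9.000
  cycle 2 → 2: weight = 6, length = 1, mean = 6/1 ≈ 6.000
  cycle 0 → 1 → 0: weight = 12, length = 2, mean = 12/2 ≈ 6.000
  cycle 0 → 2 → 0: weight = 8, length = 2, mean = 8/2 ≈ 4.000
  cycle 1 → 0 → 1: weight = 12, length = 2, mean = 12/2 ≈ 6.000
Minimum mean = 3.000, attained e.g. along the cycle 0 → 0 with weight 3 and length 1. So λ(A) = 3/1 = 3.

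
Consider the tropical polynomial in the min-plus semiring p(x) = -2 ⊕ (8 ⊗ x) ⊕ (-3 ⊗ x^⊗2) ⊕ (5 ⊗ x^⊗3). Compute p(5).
p(5) = -2

A tropical monomial a ⊗ x^⊗i evaluates to a + i · x. Evaluating each term at x = 5:
  Term 0 contributes -2 + 0 · 5 = -2
  Term 1 contributes 8 + 1 · 5 = 13
  Term 2 contributes -3 + 2 · 5 = 7
  Term 3 contributes 5 + 3 · 5 = 20
p(5) = ⊕ of these = min[-2, 13, 7, 20] = -2.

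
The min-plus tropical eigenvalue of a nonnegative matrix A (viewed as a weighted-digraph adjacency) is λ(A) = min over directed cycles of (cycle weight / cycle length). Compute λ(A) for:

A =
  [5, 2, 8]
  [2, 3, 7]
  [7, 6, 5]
λ(A) = 2

Enumerate directed cycles and compute their means (weight / length). Sample:
  cycle 0 → 0: weight = 5, length = 1, mean = 5/1 ≈ 5.000
  cycle 1 → 1: weight = 3, length = 1, mean = 3/1 ≈ 3.000
  cycle 2 → 2: weight = 5, length = 1, mean = 5/1 ≈ 5.000
  cycle 0 → 1 → 0: weight = 4, length = 2, mean = 4/2 ≈ 2.000
  cycle 0 → 2 → 0: weight = 15, length = 2, mean = 15/2 ≈ 7.500
  cycle 1 → 0 → 1: weight = 4, length = 2, mean = 4/2 ≈ 2.000
Minimum mean = 2.000, attained e.g. along the cycle 0 → 1 → 0 with weight 4 and length 2. So λ(A) = 4/2 = 2.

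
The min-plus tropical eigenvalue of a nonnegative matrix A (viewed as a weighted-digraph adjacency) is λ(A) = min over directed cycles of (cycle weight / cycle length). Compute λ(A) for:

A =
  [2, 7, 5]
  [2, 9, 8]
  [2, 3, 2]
λ(A) = 2

Enumerate directed cycles and compute their means (weight / length). Sample:
  cycle 0 → 0: weight = 2, length = 1, mean = 2/1 ≈ 2.000
  cycle 1 → 1: weight = 9, length = 1, mean = 9/1 ≈ 9.000
  cycle 2 → 2: weight = 2, length = 1, mean = 2/1 ≈ 2.000
  cycle 0 → 1 → 0: weight = 9, length = 2, mean = 9/2 ≈ 4.500
  cycle 0 → 2 → 0: weight = 7, length = 2, mean = 7/2 ≈ 3.500
  cycle 1 → 0 → 1: weight = 9, length = 2, mean = 9/2 ≈ 4.500
Minimum mean = 2.000, attained e.g. along the cycle 0 → 0 with weight 2 and length 1. So λ(A) = 2/1 = 2.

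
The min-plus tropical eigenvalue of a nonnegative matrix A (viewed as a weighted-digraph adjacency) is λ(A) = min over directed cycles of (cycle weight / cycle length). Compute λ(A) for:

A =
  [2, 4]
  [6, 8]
λ(A) = 2

Enumerate directed cycles and compute their means (weight / length). Sample:
  cycle 0 → 0: weight = 2, length = 1, mean = 2/1 ≈ 2.000
  cycle 1 → 1: weight = 8, length = 1, mean = 8/1 ≈ 8.000
  cycle 0 → 1 → 0: weight = 10, length = 2, mean = 10/2 ≈ 5.000
  cycle 1 → 0 → 1: weight = 10, length = 2, mean = 10/2 ≈ 5.000
Minimum mean = 2.000, attained e.g. along the cycle 0 → 0 with weight 2 and length 1. So λ(A) = 2/1 = 2.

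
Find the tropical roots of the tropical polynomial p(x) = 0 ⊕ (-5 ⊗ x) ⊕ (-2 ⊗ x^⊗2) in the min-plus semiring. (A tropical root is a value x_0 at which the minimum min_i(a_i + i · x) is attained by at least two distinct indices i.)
Roots: {-3, 5}

Each tropical root is a break point of the lower envelope of the lines y = a_i + i · x (there are 3 lines, with slopes 0, 1, ..., 2). Only the lines that attain the minimum somewhere contribute to roots; other lines are dominated. Here the surviving (envelope) indices are i = 2, i = 1, i = 0.
Intersections between consecutive envelope lines give the roots: for adjacent envelope indices i < j the intersection is x = (a_i − a_j) / (j − i). Reading off the sorted break points: {-3, 5}.
Verification: at each break x_0, at least two indices attain the minimum of min_i(a_i + i · x_0).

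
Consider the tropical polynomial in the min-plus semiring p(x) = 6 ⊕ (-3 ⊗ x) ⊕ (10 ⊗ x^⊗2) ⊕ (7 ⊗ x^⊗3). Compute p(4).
p(4) = 1

A tropical monomial a ⊗ x^⊗i evaluates to a + i · x. Evaluating each term at x = 4:
  Term 0 contributes 6 + 0 · 4 = 6
  Term 1 contributes -3 + 1 · 4 = 1
  Term 2 contributes 10 + 2 · 4 = 18
  Term 3 contributes 7 + 3 · 4 = 19
p(4) = ⊕ of these = min[6, 1, 18, 19] = 1.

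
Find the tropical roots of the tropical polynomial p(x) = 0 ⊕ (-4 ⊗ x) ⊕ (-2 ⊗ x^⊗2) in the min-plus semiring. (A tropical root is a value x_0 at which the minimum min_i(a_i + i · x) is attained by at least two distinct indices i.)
Roots: {-2, 4}

Each tropical root is a break point of the lower envelope of the lines y = a_i + i · x (there are 3 lines, with slopes 0, 1, ..., 2). Only the lines that attain the minimum somewhere contribute to roots; other lines are dominated. Here the surviving (envelope) indices are i = 2, i = 1, i = 0.
Intersections between consecutive envelope lines give the roots: for adjacent envelope indices i < j the intersection is x = (a_i − a_j) / (j − i). Reading off the sorted break points: {-2, 4}.
Verification: at each break x_0, at least two indices attain the minimum of min_i(a_i + i · x_0).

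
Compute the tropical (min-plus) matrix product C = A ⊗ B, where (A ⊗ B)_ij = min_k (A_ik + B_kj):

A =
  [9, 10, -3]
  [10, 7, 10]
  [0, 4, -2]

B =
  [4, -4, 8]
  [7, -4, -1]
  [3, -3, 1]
A ⊗ B =
  [0, -6, -2]
  [13, 3, 6]
  [1, -5, -1]

Apply the min-plus product entry-by-entry:
  C[0][0] = min over k of (A[0][0] + B[0][0] = 9 + 4 = 13, A[0][1] + B[1][0] = 10 + 7 = 17, A[0][2] + B[2][0] = -3 + 3 = 0) = 0 (attained at k = 2)
  C[0][1] = min over k of (A[0][0] + B[0][1] = 9 + -4 = 5, A[0][1] + B[1][1] = 10 + -4 = 6, A[0][2] + B[2][1] = -3 + -3 = -6) = -6 (attained at k = 2)
  C[0][2] = min over k of (A[0][0] + B[0][2] = 9 + 8 = 17, A[0][1] + B[1][2] = 10 + -1 = 9, A[0][2] + B[2][2] = -3 + 1 = -2) = -2 (attained at k = 2)
  C[1][0] = min over k of (A[1][0] + B[0][0] = 10 + 4 = 14, A[1][1] + B[1][0] = 7 + 7 = 14, A[1][2] + B[2][0] = 10 + 3 = 13) = 13 (attained at k = 2)
  C[1][1] = min over k of (A[1][0] + B[0][1] = 10 + -4 = 6, A[1][1] + B[1][1] = 7 + -4 = 3, A[1][2] + B[2][1] = 10 + -3 = 7) = 3 (attained at k = 1)
  C[1][2] = min over k of (A[1][0] + B[0][2] = 10 + 8 = 18, A[1][1] + B[1][2] = 7 + -1 = 6, A[1][2] + B[2][2] = 10 + 1 = 11) = 6 (attained at k = 1)
  C[2][0] = min over k of (A[2][0] + B[0][0] = 0 + 4 = 4, A[2][1] + B[1][0] = 4 + 7 = 11, A[2][2] + B[2][0] = -2 + 3 = 1) = 1 (attained at k = 2)
  C[2][1] = min over k of (A[2][0] + B[0][1] = 0 + -4 = -4, A[2][1] + B[1][1] = 4 + -4 = 0, A[2][2] + B[2][1] = -2 + -3 = -5) = -5 (attained at k = 2)
  C[2][2] = min over k of (A[2][0] + B[0][2] = 0 + 8 = 8, A[2][1] + B[1][2] = 4 + -1 = 3, A[2][2] + B[2][2] = -2 + 1 = -1) = -1 (attained at k = 2)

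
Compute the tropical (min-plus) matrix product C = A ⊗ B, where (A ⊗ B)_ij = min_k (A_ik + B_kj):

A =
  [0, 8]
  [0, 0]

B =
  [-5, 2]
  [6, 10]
A ⊗ B =
  [-5, 2]
  [-5, 2]

Apply the min-plus product entry-by-entry:
  C[0][0] = min over k of (A[0][0] + B[0][0] = 0 + -5 = -5, A[0][1] + B[1][0] = 8 + 6 = 14) = -5 (attained at k = 0)
  C[0][1] = min over k of (A[0][0] + B[0][1] = 0 + 2 = 2, A[0][1] + B[1][1] = 8 + 10 = 18) = 2 (attained at k = 0)
  C[1][0] = min over k of (A[1][0] + B[0][0] = 0 + -5 = -5, A[1][1] + B[1][0] = 0 + 6 = 6) = -5 (attained at k = 0)
  C[1][1] = min over k of (A[1][0] + B[0][1] = 0 + 2 = 2, A[1][1] + B[1][1] = 0 + 10 = 10) = 2 (attained at k = 0)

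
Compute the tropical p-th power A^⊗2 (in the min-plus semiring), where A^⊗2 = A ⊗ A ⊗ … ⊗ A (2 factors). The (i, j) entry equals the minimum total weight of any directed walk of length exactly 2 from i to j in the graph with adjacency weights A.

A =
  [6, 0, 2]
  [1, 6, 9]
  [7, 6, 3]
A^⊗2 =
  [1, 6, 5]
  [7, 1, 3]
  [7, 7, 6]

Each entry (A^⊗2)_ij equals the minimum over all length-2 walks i = v_0 → v_1 → … → v_2 = j of Σ_t A[v_t][v_{t+1}]. For example, for (i, j) = (0, 2) we minimise over 3 possible intermediate vertex sequences; the minimum is 5, attained along the walk 0 → 2 → 2.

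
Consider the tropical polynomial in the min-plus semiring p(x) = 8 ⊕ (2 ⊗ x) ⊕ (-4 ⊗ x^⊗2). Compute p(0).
p(0) = -4

A tropical monomial a ⊗ x^⊗i evaluates to a + i · x. Evaluating each term at x = 0:
  Term 0 contributes 8 + 0 · 0 = 8
  Term 1 contributes 2 + 1 · 0 = 2
  Term 2 contributes -4 + 2 · 0 = -4
p(0) = ⊕ of these = min[8, 2, -4] = -4.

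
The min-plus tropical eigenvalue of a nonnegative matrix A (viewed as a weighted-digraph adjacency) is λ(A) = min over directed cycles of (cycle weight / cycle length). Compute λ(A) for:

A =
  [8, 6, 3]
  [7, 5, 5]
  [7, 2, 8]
λ(A) = 7/2

Enumerate directed cycles and compute their means (weight / length). Sample:
  cycle 0 → 0: weight = 8, length = 1, mean = 8/1 ≈ 8.000
  cycle 1 → 1: weight = 5, length = 1, mean = 5/1 ≈ 5.000
  cycle 2 → 2: weight = 8, length = 1, mean = 8/1 ≈ 8.000
  cycle 0 → 1 → 0: weight = 13, length = 2, mean = 13/2 ≈ 6.500
  cycle 0 → 2 → 0: weight = 10, length = 2, mean = 10/2 ≈ 5.000
  cycle 1 → 0 → 1: weight = 13, length = 2, mean = 13/2 ≈ 6.500
Minimum mean = 3.500, attained e.g. along the cycle 1 → 2 → 1 with weight 7 and length 2. So λ(A) = 7/2 = 7/2.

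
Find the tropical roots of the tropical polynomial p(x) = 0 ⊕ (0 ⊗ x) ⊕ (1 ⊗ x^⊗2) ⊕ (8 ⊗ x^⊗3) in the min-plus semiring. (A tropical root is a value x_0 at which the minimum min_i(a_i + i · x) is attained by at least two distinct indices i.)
Roots: {-7, -1, 0}

Each tropical root is a break point of the lower envelope of the lines y = a_i + i · x (there are 4 lines, with slopes 0, 1, ..., 3). Only the lines that attain the minimum somewhere contribute to roots; other lines are dominated. Here the surviving (envelope) indices are i = 3, i = 2, i = 1, i = 0.
Intersections between consecutive envelope lines give the roots: for adjacent envelope indices i < j the intersection is x = (a_i − a_j) / (j − i). Reading off the sorted break points: {-7, -1, 0}.
Verification: at each break x_0, at least two indices attain the minimum of min_i(a_i + i · x_0).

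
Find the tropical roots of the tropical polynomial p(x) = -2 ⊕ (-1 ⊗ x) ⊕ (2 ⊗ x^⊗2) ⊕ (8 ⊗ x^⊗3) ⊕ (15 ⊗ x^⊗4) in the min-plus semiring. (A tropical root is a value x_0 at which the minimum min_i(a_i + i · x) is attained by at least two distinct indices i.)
Roots: {-7, -6, -3, -1}

Each tropical root is a break point of the lower envelope of the lines y = a_i + i · x (there are 5 lines, with slopes 0, 1, ..., 4). Only the lines that attain the minimum somewhere contribute to roots; other lines are dominated. Here the surviving (envelope) indices are i = 4, i = 3, i = 2, i = 1, i = 0.
Intersections between consecutive envelope lines give the roots: for adjacent envelope indices i < j the intersection is x = (a_i − a_j) / (j − i). Reading off the sorted break points: {-7, -6, -3, -1}.
Verification: at each break x_0, at least two indices attain the minimum of min_i(a_i + i · x_0).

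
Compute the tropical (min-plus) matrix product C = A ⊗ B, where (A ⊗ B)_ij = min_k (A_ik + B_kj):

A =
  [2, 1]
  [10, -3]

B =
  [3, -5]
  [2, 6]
A ⊗ B =
  [3, -3]
  [-1, 3]

Apply the min-plus product entry-by-entry:
  C[0][0] = min over k of (A[0][0] + B[0][0] = 2 + 3 = 5, A[0][1] + B[1][0] = 1 + 2 = 3) = 3 (attained at k = 1)
  C[0][1] = min over k of (A[0][0] + B[0][1] = 2 + -5 = -3, A[0][1] + B[1][1] = 1 + 6 = 7) = -3 (attained at k = 0)
  C[1][0] = min over k of (A[1][0] + B[0][0] = 10 + 3 = 13, A[1][1] + B[1][0] = -3 + 2 = -1) = -1 (attained at k = 1)
  C[1][1] = min over k of (A[1][0] + B[0][1] = 10 + -5 = 5, A[1][1] + B[1][1] = -3 + 6 = 3) = 3 (attained at k = 1)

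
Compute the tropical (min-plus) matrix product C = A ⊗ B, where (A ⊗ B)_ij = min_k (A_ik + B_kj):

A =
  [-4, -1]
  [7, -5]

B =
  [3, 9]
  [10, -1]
A ⊗ B =
  [-1, -2]
  [5, -6]

Apply the min-plus product entry-by-entry:
  C[0][0] = min over k of (A[0][0] + B[0][0] = -4 + 3 = -1, A[0][1] + B[1][0] = -1 + 10 = 9) = -1 (attained at k = 0)
  C[0][1] = min over k of (A[0][0] + B[0][1] = -4 + 9 = 5, A[0][1] + B[1][1] = -1 + -1 = -2) = -2 (attained at k = 1)
  C[1][0] = min over k of (A[1][0] + B[0][0] = 7 + 3 = 10, A[1][1] + B[1][0] = -5 + 10 = 5) = 5 (attained at k = 1)
  C[1][1] = min over k of (A[1][0] + B[0][1] = 7 + 9 = 16, A[1][1] + B[1][1] = -5 + -1 = -6) = -6 (attained at k = 1)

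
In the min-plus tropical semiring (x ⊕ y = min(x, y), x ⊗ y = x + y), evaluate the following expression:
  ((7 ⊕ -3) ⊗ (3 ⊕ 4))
((7 ⊕ -3) ⊗ (3 ⊕ 4)) = 0

Expand innermost to outermost. Recall ⊕ takes the minimum of its arguments and ⊗ takes their sum. Working out the expression ((7 ⊕ -3) ⊗ (3 ⊕ 4)) gives 0.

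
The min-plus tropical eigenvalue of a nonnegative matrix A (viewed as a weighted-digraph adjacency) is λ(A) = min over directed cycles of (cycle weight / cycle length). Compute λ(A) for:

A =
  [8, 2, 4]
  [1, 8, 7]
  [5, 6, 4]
λ(A) = 3/2

Enumerate directed cycles and compute their means (weight / length). Sample:
  cycle 0 → 0: weight = 8, length = 1, mean = 8/1 ≈ 8.000
  cycle 1 → 1: weight = 8, length = 1, mean = 8/1 ≈ 8.000
  cycle 2 → 2: weight = 4, length = 1, mean = 4/1 ≈ 4.000
  cycle 0 → 1 → 0: weight = 3, length = 2, mean = 3/2 ≈ 1.500
  cycle 0 → 2 → 0: weight = 9, length = 2, mean = 9/2 ≈ 4.500
  cycle 1 → 0 → 1: weight = 3, length = 2, mean = 3/2 ≈ 1.500
Minimum mean = 1.500, attained e.g. along the cycle 0 → 1 → 0 with weight 3 and length 2. So λ(A) = 3/2 = 3/2.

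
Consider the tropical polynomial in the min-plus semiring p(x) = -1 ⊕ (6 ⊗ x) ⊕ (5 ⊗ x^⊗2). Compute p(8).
p(8) = -1

A tropical monomial a ⊗ x^⊗i evaluates to a + i · x. Evaluating each term at x = 8:
  Term 0 contributes -1 + 0 · 8 = -1
  Term 1 contributes 6 + 1 · 8 = 14
  Term 2 contributes 5 + 2 · 8 = 21
p(8) = ⊕ of these = min[-1, 14, 21] = -1.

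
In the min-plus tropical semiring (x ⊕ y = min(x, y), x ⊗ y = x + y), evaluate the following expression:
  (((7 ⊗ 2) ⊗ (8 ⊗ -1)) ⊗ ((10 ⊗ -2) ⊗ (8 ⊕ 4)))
(((7 ⊗ 2) ⊗ (8 ⊗ -1)) ⊗ ((10 ⊗ -2) ⊗ (8 ⊕ 4))) = 28

Expand innermost to outermost. Recall ⊕ takes the minimum of its arguments and ⊗ takes their sum. Working out the expression (((7 ⊗ 2) ⊗ (8 ⊗ -1)) ⊗ ((10 ⊗ -2) ⊗ (8 ⊕ 4))) gives 28.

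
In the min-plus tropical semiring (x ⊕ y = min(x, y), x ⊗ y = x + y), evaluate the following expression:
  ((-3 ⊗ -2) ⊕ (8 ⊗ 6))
((-3 ⊗ -2) ⊕ (8 ⊗ 6)) = -5

Expand innermost to outermost. Recall ⊕ takes the minimum of its arguments and ⊗ takes their sum. Working out the expression ((-3 ⊗ -2) ⊕ (8 ⊗ 6)) gives -5.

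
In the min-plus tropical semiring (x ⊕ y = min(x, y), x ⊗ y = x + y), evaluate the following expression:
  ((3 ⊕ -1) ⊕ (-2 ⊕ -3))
((3 ⊕ -1) ⊕ (-2 ⊕ -3)) = -3

Expand innermost to outermost. Recall ⊕ takes the minimum of its arguments and ⊗ takes their sum. Working out the expression ((3 ⊕ -1) ⊕ (-2 ⊕ -3)) gives -3.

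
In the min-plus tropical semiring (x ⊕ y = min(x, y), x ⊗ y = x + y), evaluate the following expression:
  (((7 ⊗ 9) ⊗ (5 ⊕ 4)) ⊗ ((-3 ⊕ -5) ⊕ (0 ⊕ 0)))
(((7 ⊗ 9) ⊗ (5 ⊕ 4)) ⊗ ((-3 ⊕ -5) ⊕ (0 ⊕ 0))) = 15

Expand innermost to outermost. Recall ⊕ takes the minimum of its arguments and ⊗ takes their sum. Working out the expression (((7 ⊗ 9) ⊗ (5 ⊕ 4)) ⊗ ((-3 ⊕ -5) ⊕ (0 ⊕ 0))) gives 15.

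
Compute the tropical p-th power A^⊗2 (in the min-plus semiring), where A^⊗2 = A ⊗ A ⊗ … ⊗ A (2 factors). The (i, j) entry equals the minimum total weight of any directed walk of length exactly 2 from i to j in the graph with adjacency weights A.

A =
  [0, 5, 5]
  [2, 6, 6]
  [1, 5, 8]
A^⊗2 =
  [0, 5, 5]
  [2, 7, 7]
  [1, 6, 6]

Each entry (A^⊗2)_ij equals the minimum over all length-2 walks i = v_0 → v_1 → … → v_2 = j of Σ_t A[v_t][v_{t+1}]. For example, for (i, j) = (0, 2) we minimise over 3 possible intermediate vertex sequences; the minimum is 5, attained along the walk 0 → 0 → 2.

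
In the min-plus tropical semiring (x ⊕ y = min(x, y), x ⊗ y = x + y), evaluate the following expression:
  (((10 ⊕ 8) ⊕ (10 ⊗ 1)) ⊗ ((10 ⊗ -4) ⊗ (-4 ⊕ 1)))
(((10 ⊕ 8) ⊕ (10 ⊗ 1)) ⊗ ((10 ⊗ -4) ⊗ (-4 ⊕ 1))) = 10

Expand innermost to outermost. Recall ⊕ takes the minimum of its arguments and ⊗ takes their sum. Working out the expression (((10 ⊕ 8) ⊕ (10 ⊗ 1)) ⊗ ((10 ⊗ -4) ⊗ (-4 ⊕ 1))) gives 10.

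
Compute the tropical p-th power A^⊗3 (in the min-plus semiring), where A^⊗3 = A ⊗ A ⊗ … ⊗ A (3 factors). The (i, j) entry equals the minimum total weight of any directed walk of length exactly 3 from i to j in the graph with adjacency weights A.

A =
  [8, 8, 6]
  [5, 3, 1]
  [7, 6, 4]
A^⊗3 =
  [16, 14, 12]
  [11, 9, 7]
  [14, 12, 10]

Each entry (A^⊗3)_ij equals the minimum over all length-3 walks i = v_0 → v_1 → … → v_3 = j of Σ_t A[v_t][v_{t+1}]. For example, for (i, j) = (0, 2) we minimise over 9 possible intermediate vertex sequences; the minimum is 12, attained along the walk 0 → 1 → 1 → 2.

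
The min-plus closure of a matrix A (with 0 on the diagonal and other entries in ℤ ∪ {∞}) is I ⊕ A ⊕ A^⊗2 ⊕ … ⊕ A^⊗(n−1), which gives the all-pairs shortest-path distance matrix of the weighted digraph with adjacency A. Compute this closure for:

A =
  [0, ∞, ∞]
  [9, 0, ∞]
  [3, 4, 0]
Closure =
  [0, ∞, ∞]
  [9, 0, ∞]
  [3, 4, 0]

This is the Floyd-Warshall all-pairs shortest-path computation. For each intermediate vertex k = 0, 1, …, 2, update dist[i][j] ← min(dist[i][j], dist[i][k] + dist[k][j]). The final matrix gives, for each (i, j), the minimum total weight of any directed path from i to j (possibly empty when i = j).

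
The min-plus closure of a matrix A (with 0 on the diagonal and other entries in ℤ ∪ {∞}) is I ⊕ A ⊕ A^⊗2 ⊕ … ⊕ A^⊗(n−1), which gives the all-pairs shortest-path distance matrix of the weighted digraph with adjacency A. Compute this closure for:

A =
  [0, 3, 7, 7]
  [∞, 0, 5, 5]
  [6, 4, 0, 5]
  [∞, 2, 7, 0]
Closure =
  [0, 3, 7, 7]
  [11, 0, 5, 5]
  [6, 4, 0, 5]
  [13, 2, 7, 0]

This is the Floyd-Warshall all-pairs shortest-path computation. For each intermediate vertex k = 0, 1, …, 3, update dist[i][j] ← min(dist[i][j], dist[i][k] + dist[k][j]). The final matrix gives, for each (i, j), the minimum total weight of any directed path from i to j (possibly empty when i = j).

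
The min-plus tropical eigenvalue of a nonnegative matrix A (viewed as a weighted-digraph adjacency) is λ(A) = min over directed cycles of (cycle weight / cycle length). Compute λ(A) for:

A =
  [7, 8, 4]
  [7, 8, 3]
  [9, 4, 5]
λ(A) = 7/2

Enumerate directed cycles and compute their means (weight / length). Sample:
  cycle 0 → 0: weight = 7, length = 1, mean = 7/1 ≈ 7.000
  cycle 1 → 1: weight = 8, length = 1, mean = 8/1 ≈ 8.000
  cycle 2 → 2: weight = 5, length = 1, mean = 5/1 ≈ 5.000
  cycle 0 → 1 → 0: weight = 15, length = 2, mean = 15/2 ≈ 7.500
  cycle 0 → 2 → 0: weight = 13, length = 2, mean = 13/2 ≈ 6.500
  cycle 1 → 0 → 1: weight = 15, length = 2, mean = 15/2 ≈ 7.500
Minimum mean = 3.500, attained e.g. along the cycle 1 → 2 → 1 with weight 7 and length 2. So λ(A) = 7/2 = 7/2.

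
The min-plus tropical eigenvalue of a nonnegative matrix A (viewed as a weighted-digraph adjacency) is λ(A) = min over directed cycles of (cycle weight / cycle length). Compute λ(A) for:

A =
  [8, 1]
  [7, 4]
λ(A) = 4

Enumerate directed cycles and compute their means (weight / length). Sample:
  cycle 0 → 0: weight = 8, length = 1, mean = 8/1 ≈ 8.000
  cycle 1 → 1: weight = 4, length = 1, mean = 4/1 ≈ 4.000
  cycle 0 → 1 → 0: weight = 8, length = 2, mean = 8/2 ≈ 4.000
  cycle 1 → 0 → 1: weight = 8, length = 2, mean = 8/2 ≈ 4.000
Minimum mean = 4.000, attained e.g. along the cycle 1 → 1 with weight 4 and length 1. So λ(A) = 4/1 = 4.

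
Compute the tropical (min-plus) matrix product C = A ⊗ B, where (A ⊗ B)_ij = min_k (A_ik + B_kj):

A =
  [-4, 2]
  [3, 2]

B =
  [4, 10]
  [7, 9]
A ⊗ B =
  [0, 6]
  [7, 11]

Apply the min-plus product entry-by-entry:
  C[0][0] = min over k of (A[0][0] + B[0][0] = -4 + 4 = 0, A[0][1] + B[1][0] = 2 + 7 = 9) = 0 (attained at k = 0)
  C[0][1] = min over k of (A[0][0] + B[0][1] = -4 + 10 = 6, A[0][1] + B[1][1] = 2 + 9 = 11) = 6 (attained at k = 0)
  C[1][0] = min over k of (A[1][0] + B[0][0] = 3 + 4 = 7, A[1][1] + B[1][0] = 2 + 7 = 9) = 7 (attained at k = 0)
  C[1][1] = min over k of (A[1][0] + B[0][1] = 3 + 10 = 13, A[1][1] + B[1][1] = 2 + 9 = 11) = 11 (attained at k = 1)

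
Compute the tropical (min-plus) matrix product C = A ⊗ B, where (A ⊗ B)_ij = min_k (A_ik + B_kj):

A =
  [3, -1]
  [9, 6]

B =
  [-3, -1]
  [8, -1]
A ⊗ B =
  [0, -2]
  [6, 5]

Apply the min-plus product entry-by-entry:
  C[0][0] = min over k of (A[0][0] + B[0][0] = 3 + -3 = 0, A[0][1] + B[1][0] = -1 + 8 = 7) = 0 (attained at k = 0)
  C[0][1] = min over k of (A[0][0] + B[0][1] = 3 + -1 = 2, A[0][1] + B[1][1] = -1 + -1 = -2) = -2 (attained at k = 1)
  C[1][0] = min over k of (A[1][0] + B[0][0] = 9 + -3 = 6, A[1][1] + B[1][0] = 6 + 8 = 14) = 6 (attained at k = 0)
  C[1][1] = min over k of (A[1][0] + B[0][1] = 9 + -1 = 8, A[1][1] + B[1][1] = 6 + -1 = 5) = 5 (attained at k = 1)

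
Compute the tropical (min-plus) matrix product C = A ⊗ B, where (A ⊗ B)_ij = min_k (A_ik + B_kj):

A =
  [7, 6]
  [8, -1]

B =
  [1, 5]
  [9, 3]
A ⊗ B =
  [8, 9]
  [8, 2]

Apply the min-plus product entry-by-entry:
  C[0][0] = min over k of (A[0][0] + B[0][0] = 7 + 1 = 8, A[0][1] + B[1][0] = 6 + 9 = 15) = 8 (attained at k = 0)
  C[0][1] = min over k of (A[0][0] + B[0][1] = 7 + 5 = 12, A[0][1] + B[1][1] = 6 + 3 = 9) = 9 (attained at k = 1)
  C[1][0] = min over k of (A[1][0] + B[0][0] = 8 + 1 = 9, A[1][1] + B[1][0] = -1 + 9 = 8) = 8 (attained at k = 1)
  C[1][1] = min over k of (A[1][0] + B[0][1] = 8 + 5 = 13, A[1][1] + B[1][1] = -1 + 3 = 2) = 2 (attained at k = 1)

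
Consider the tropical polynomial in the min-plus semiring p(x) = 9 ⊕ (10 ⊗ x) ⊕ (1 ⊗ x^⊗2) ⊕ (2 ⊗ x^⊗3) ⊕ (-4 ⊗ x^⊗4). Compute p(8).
p(8) = 9

A tropical monomial a ⊗ x^⊗i evaluates to a + i · x. Evaluating each term at x = 8:
  Term 0 contributes 9 + 0 · 8 = 9
  Term 1 contributes 10 + 1 · 8 = 18
  Term 2 contributes 1 + 2 · 8 = 17
  Term 3 contributes 2 + 3 · 8 = 26
  Term 4 contributes -4 + 4 · 8 = 28
p(8) = ⊕ of these = min[9, 18, 17, 26, 28] = 9.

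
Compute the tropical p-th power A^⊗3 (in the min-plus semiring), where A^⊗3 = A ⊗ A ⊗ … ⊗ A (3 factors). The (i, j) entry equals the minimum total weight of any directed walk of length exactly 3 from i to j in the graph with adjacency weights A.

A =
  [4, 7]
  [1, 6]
A^⊗3 =
  [12, 15]
  [9, 12]

Each entry (A^⊗3)_ij equals the minimum over all length-3 walks i = v_0 → v_1 → … → v_3 = j of Σ_t A[v_t][v_{t+1}]. For example, for (i, j) = (0, 1) we minimise over 4 possible intermediate vertex sequences; the minimum is 15, attained along the walk 0 → 0 → 0 → 1.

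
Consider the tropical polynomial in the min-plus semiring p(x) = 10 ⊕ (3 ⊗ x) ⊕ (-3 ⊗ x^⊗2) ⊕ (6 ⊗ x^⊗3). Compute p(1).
p(1) = -1

A tropical monomial a ⊗ x^⊗i evaluates to a + i · x. Evaluating each term at x = 1:
  Term 0 contributes 10 + 0 · 1 = 10
  Term 1 contributes 3 + 1 · 1 = 4
  Term 2 contributes -3 + 2 · 1 = -1
  Term 3 contributes 6 + 3 · 1 = 9
p(1) = ⊕ of these = min[10, 4, -1, 9] = -1.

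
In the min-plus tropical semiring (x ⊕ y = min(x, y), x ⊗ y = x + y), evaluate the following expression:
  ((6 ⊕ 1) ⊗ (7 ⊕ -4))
((6 ⊕ 1) ⊗ (7 ⊕ -4)) = -3

Expand innermost to outermost. Recall ⊕ takes the minimum of its arguments and ⊗ takes their sum. Working out the expression ((6 ⊕ 1) ⊗ (7 ⊕ -4)) gives -3.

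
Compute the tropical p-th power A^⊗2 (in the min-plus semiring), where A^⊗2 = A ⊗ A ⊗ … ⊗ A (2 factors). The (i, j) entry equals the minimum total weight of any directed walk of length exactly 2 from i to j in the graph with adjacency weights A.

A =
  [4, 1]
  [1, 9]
A^⊗2 =
  [2, 5]
  [5, 2]

Each entry (A^⊗2)_ij equals the minimum over all length-2 walks i = v_0 → v_1 → … → v_2 = j of Σ_t A[v_t][v_{t+1}]. For example, for (i, j) = (0, 1) we minimise over 2 possible intermediate vertex sequences; the minimum is 5, attained along the walk 0 → 0 → 1.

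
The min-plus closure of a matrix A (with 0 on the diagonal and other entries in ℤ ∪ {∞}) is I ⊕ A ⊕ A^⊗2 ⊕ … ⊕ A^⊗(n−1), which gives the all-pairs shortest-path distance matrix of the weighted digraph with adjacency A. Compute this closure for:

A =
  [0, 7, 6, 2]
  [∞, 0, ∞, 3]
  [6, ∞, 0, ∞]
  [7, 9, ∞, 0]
Closure =
  [0, 7, 6, 2]
  [10, 0, 16, 3]
  [6, 13, 0, 8]
  [7, 9, 13, 0]

This is the Floyd-Warshall all-pairs shortest-path computation. For each intermediate vertex k = 0, 1, …, 3, update dist[i][j] ← min(dist[i][j], dist[i][k] + dist[k][j]). The final matrix gives, for each (i, j), the minimum total weight of any directed path from i to j (possibly empty when i = j).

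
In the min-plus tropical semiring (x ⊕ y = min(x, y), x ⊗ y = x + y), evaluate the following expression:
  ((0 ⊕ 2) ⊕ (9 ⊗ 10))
((0 ⊕ 2) ⊕ (9 ⊗ 10)) = 0

Expand innermost to outermost. Recall ⊕ takes the minimum of its arguments and ⊗ takes their sum. Working out the expression ((0 ⊕ 2) ⊕ (9 ⊗ 10)) gives 0.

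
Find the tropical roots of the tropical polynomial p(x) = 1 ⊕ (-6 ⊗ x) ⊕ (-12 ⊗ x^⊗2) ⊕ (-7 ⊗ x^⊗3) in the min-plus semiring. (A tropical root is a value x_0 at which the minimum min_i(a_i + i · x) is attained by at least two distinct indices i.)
Roots: {-5, 6, 7}

Each tropical root is a break point of the lower envelope of the lines y = a_i + i · x (there are 4 lines, with slopes 0, 1, ..., 3). Only the lines that attain the minimum somewhere contribute to roots; other lines are dominated. Here the surviving (envelope) indices are i = 3, i = 2, i = 1, i = 0.
Intersections between consecutive envelope lines give the roots: for adjacent envelope indices i < j the intersection is x = (a_i − a_j) / (j − i). Reading off the sorted break points: {-5, 6, 7}.
Verification: at each break x_0, at least two indices attain the minimum of min_i(a_i + i · x_0).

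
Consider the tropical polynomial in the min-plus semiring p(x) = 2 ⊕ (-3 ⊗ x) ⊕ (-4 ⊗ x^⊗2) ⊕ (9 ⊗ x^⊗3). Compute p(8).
p(8) = 2

A tropical monomial a ⊗ x^⊗i evaluates to a + i · x. Evaluating each term at x = 8:
  Term 0 contributes 2 + 0 · 8 = 2
  Term 1 contributes -3 + 1 · 8 = 5
  Term 2 contributes -4 + 2 · 8 = 12
  Term 3 contributes 9 + 3 · 8 = 33
p(8) = ⊕ of these = min[2, 5, 12, 33] = 2.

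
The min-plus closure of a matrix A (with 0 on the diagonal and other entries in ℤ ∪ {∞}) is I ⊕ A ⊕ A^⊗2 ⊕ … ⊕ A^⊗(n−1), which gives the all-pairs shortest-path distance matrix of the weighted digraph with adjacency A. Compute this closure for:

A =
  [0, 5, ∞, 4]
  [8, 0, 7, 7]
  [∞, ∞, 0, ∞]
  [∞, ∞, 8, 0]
Closure =
  [0, 5, 12, 4]
  [8, 0, 7, 7]
  [∞, ∞, 0, ∞]
  [∞, ∞, 8, 0]

This is the Floyd-Warshall all-pairs shortest-path computation. For each intermediate vertex k = 0, 1, …, 3, update dist[i][j] ← min(dist[i][j], dist[i][k] + dist[k][j]). The final matrix gives, for each (i, j), the minimum total weight of any directed path from i to j (possibly empty when i = j).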